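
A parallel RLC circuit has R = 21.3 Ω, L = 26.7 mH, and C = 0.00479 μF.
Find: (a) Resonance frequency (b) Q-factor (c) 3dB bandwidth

Step 1 — Resonance: ω₀ = 1/√(LC) = 1/√(0.0267·4.79e-09) = 8.843e+04 rad/s.
Step 2 — f₀ = ω₀/(2π) = 1.407e+04 Hz.
Step 3 — Parallel Q: Q = R/(ω₀L) = 21.3/(8.843e+04·0.0267) = 0.009022.
Step 4 — Bandwidth: Δω = ω₀/Q = 9.801e+06 rad/s; BW = Δω/(2π) = 1.56e+06 Hz.

(a) f₀ = 1.407e+04 Hz  (b) Q = 0.009022  (c) BW = 1.56e+06 Hz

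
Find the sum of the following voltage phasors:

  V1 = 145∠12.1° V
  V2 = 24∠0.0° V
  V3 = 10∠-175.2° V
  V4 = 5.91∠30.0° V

Step 1 — Convert each phasor to rectangular form:
  V1 = 145·(cos(12.1°) + j·sin(12.1°)) = 141.8 + j30.39 V
  V2 = 24·(cos(0.0°) + j·sin(0.0°)) = 24 V
  V3 = 10·(cos(-175.2°) + j·sin(-175.2°)) = -9.965 - j0.8368 V
  V4 = 5.91·(cos(30.0°) + j·sin(30.0°)) = 5.118 + j2.955 V
Step 2 — Sum components: V_total = 160.9 + j32.51 V.
Step 3 — Convert to polar: |V_total| = 164.2 V, ∠V_total = 11.4°.

V_total = 164.2∠11.4° V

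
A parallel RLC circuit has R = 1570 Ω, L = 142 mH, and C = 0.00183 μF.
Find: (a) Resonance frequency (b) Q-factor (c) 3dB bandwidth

Step 1 — Resonance: ω₀ = 1/√(LC) = 1/√(0.142·1.83e-09) = 6.203e+04 rad/s.
Step 2 — f₀ = ω₀/(2π) = 9873 Hz.
Step 3 — Parallel Q: Q = R/(ω₀L) = 1570/(6.203e+04·0.142) = 0.1782.
Step 4 — Bandwidth: Δω = ω₀/Q = 3.481e+05 rad/s; BW = Δω/(2π) = 5.539e+04 Hz.

(a) f₀ = 9873 Hz  (b) Q = 0.1782  (c) BW = 5.539e+04 Hz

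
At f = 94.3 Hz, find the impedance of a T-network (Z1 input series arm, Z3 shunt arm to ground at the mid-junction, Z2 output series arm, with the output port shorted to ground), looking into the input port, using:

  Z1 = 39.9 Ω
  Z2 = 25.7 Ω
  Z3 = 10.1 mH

Step 1 — Angular frequency: ω = 2π·f = 2π·94.3 = 592.5 rad/s.
Step 2 — Component impedances:
  Z1: Z = R = 39.9 Ω
  Z2: Z = R = 25.7 Ω
  Z3: Z = jωL = j·592.5·0.0101 = 0 + j5.984 Ω
Step 3 — With the output port shorted to ground, the output series arm Z2 runs from the junction to ground; the shunt arm Z3 also runs from the junction to ground. They appear in parallel: Z3 || Z2 = 1.322 + j5.677 Ω.
Step 4 — Series with input arm Z1: Z_in = Z1 + (Z3 || Z2) = 41.22 + j5.677 Ω = 41.61∠7.8° Ω.

Z = 41.22 + j5.677 Ω = 41.61∠7.8° Ω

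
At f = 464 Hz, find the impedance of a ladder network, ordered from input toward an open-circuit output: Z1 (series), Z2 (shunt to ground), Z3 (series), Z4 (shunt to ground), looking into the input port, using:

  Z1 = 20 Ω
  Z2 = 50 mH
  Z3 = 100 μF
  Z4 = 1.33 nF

Step 1 — Angular frequency: ω = 2π·f = 2π·464 = 2915 rad/s.
Step 2 — Component impedances:
  Z1: Z = R = 20 Ω
  Z2: Z = jωL = j·2915·0.05 = 0 + j145.8 Ω
  Z3: Z = 1/(jωC) = -j/(ω·C) = 0 - j3.43 Ω
  Z4: Z = 1/(jωC) = -j/(ω·C) = 0 - j2.579e+05 Ω
Step 3 — Ladder network (open output): work backward from the far end, alternating series and parallel combinations. Z_in = 20 + j145.9 Ω = 147.2∠82.2° Ω.

Z = 20 + j145.9 Ω = 147.2∠82.2° Ω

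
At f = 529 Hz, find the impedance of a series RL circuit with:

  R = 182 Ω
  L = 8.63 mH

Step 1 — Angular frequency: ω = 2π·f = 2π·529 = 3324 rad/s.
Step 2 — Component impedances:
  R: Z = R = 182 Ω
  L: Z = jωL = j·3324·0.00863 = 0 + j28.68 Ω
Step 3 — Series combination: Z_total = R + L = 182 + j28.68 Ω = 184.2∠9.0° Ω.

Z = 182 + j28.68 Ω = 184.2∠9.0° Ω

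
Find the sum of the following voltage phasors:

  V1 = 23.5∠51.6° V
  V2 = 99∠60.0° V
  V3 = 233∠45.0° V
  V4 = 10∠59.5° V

Step 1 — Convert each phasor to rectangular form:
  V1 = 23.5·(cos(51.6°) + j·sin(51.6°)) = 14.6 + j18.42 V
  V2 = 99·(cos(60.0°) + j·sin(60.0°)) = 49.5 + j85.74 V
  V3 = 233·(cos(45.0°) + j·sin(45.0°)) = 164.8 + j164.8 V
  V4 = 10·(cos(59.5°) + j·sin(59.5°)) = 5.075 + j8.616 V
Step 2 — Sum components: V_total = 233.9 + j277.5 V.
Step 3 — Convert to polar: |V_total| = 363 V, ∠V_total = 49.9°.

V_total = 363∠49.9° V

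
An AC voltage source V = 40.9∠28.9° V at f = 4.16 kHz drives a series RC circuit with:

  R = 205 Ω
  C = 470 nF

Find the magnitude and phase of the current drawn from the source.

Step 1 — Angular frequency: ω = 2π·f = 2π·4160 = 2.614e+04 rad/s.
Step 2 — Component impedances:
  R: Z = R = 205 Ω
  C: Z = 1/(jωC) = -j/(ω·C) = 0 - j81.4 Ω
Step 3 — Series combination: Z_total = R + C = 205 - j81.4 Ω = 220.6∠-21.7° Ω.
Step 4 — Source phasor: V = 40.9∠28.9° V = 35.81 + j19.77 V.
Step 5 — Ohm's law: I = V / Z_total = (35.81 + j19.77) / (205 - j81.4) = 0.1178 + j0.1432 A.
Step 6 — Convert to polar: |I| = 0.1854 A, ∠I = 50.6°.

I = 0.1854∠50.6° A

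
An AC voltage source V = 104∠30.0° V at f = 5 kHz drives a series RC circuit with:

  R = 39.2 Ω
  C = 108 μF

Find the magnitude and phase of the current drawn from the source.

Step 1 — Angular frequency: ω = 2π·f = 2π·5000 = 3.142e+04 rad/s.
Step 2 — Component impedances:
  R: Z = R = 39.2 Ω
  C: Z = 1/(jωC) = -j/(ω·C) = 0 - j0.2947 Ω
Step 3 — Series combination: Z_total = R + C = 39.2 - j0.2947 Ω = 39.2∠-0.4° Ω.
Step 4 — Source phasor: V = 104∠30.0° V = 90.07 + j52 V.
Step 5 — Ohm's law: I = V / Z_total = (90.07 + j52) / (39.2 - j0.2947) = 2.288 + j1.344 A.
Step 6 — Convert to polar: |I| = 2.653 A, ∠I = 30.4°.

I = 2.653∠30.4° A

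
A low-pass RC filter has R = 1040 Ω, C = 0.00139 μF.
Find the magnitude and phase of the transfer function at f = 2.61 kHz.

Step 1 — Angular frequency: ω = 2π·2610 = 1.64e+04 rad/s.
Step 2 — Transfer function: H(jω) = 1/(1 + jωRC).
Step 3 — Denominator: 1 + jωRC = 1 + j·1.64e+04·1040·1.39e-09 = 1 + j0.02371.
Step 4 — H = 0.9994 - j0.02369.
Step 5 — Magnitude: |H| = 0.9997 (-0.0 dB); phase: φ = -1.4°.

|H| = 0.9997 (-0.0 dB), φ = -1.4°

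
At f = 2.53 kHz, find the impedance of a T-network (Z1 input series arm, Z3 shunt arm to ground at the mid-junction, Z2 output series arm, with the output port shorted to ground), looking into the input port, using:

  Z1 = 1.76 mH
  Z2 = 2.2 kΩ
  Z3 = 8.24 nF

Step 1 — Angular frequency: ω = 2π·f = 2π·2530 = 1.59e+04 rad/s.
Step 2 — Component impedances:
  Z1: Z = jωL = j·1.59e+04·0.00176 = 0 + j27.98 Ω
  Z2: Z = R = 2200 Ω
  Z3: Z = 1/(jωC) = -j/(ω·C) = 0 - j7634 Ω
Step 3 — With the output port shorted to ground, the output series arm Z2 runs from the junction to ground; the shunt arm Z3 also runs from the junction to ground. They appear in parallel: Z3 || Z2 = 2031 - j585.4 Ω.
Step 4 — Series with input arm Z1: Z_in = Z1 + (Z3 || Z2) = 2031 - j557.4 Ω = 2106∠-15.3° Ω.

Z = 2031 - j557.4 Ω = 2106∠-15.3° Ω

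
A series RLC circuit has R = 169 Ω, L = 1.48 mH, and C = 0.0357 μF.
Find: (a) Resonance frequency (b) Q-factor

Step 1 — Resonance condition Im(Z)=0 gives ω₀ = 1/√(LC).
Step 2 — ω₀ = 1/√(0.00148·3.57e-08) = 1.376e+05 rad/s.
Step 3 — f₀ = ω₀/(2π) = 2.19e+04 Hz.
Step 4 — Series Q: Q = ω₀L/R = 1.376e+05·0.00148/169 = 1.205.

(a) f₀ = 2.19e+04 Hz  (b) Q = 1.205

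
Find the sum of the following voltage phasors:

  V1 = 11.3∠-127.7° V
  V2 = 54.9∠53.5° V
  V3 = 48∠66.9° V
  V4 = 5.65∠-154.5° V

Step 1 — Convert each phasor to rectangular form:
  V1 = 11.3·(cos(-127.7°) + j·sin(-127.7°)) = -6.91 - j8.941 V
  V2 = 54.9·(cos(53.5°) + j·sin(53.5°)) = 32.66 + j44.13 V
  V3 = 48·(cos(66.9°) + j·sin(66.9°)) = 18.83 + j44.15 V
  V4 = 5.65·(cos(-154.5°) + j·sin(-154.5°)) = -5.1 - j2.432 V
Step 2 — Sum components: V_total = 39.48 + j76.91 V.
Step 3 — Convert to polar: |V_total| = 86.45 V, ∠V_total = 62.8°.

V_total = 86.45∠62.8° V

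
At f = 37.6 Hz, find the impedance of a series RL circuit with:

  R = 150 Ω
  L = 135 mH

Step 1 — Angular frequency: ω = 2π·f = 2π·37.6 = 236.2 rad/s.
Step 2 — Component impedances:
  R: Z = R = 150 Ω
  L: Z = jωL = j·236.2·0.135 = 0 + j31.89 Ω
Step 3 — Series combination: Z_total = R + L = 150 + j31.89 Ω = 153.4∠12.0° Ω.

Z = 150 + j31.89 Ω = 153.4∠12.0° Ω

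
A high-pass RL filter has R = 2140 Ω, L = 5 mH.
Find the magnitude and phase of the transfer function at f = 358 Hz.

Step 1 — Angular frequency: ω = 2π·358 = 2249 rad/s.
Step 2 — Transfer function: H(jω) = jωL/(R + jωL).
Step 3 — Numerator jωL = j·11.25; denominator R + jωL = 2140 + j11.25.
Step 4 — H = 2.762e-05 + j0.005255.
Step 5 — Magnitude: |H| = 0.005255 (-45.6 dB); phase: φ = 89.7°.

|H| = 0.005255 (-45.6 dB), φ = 89.7°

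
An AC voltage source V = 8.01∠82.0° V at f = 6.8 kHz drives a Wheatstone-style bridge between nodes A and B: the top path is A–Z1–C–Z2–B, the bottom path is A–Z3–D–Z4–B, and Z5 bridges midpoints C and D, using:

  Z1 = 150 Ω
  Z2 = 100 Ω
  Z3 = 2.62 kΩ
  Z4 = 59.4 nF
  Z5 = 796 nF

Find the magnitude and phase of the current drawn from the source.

Step 1 — Angular frequency: ω = 2π·f = 2π·6800 = 4.273e+04 rad/s.
Step 2 — Component impedances:
  Z1: Z = R = 150 Ω
  Z2: Z = R = 100 Ω
  Z3: Z = R = 2620 Ω
  Z4: Z = 1/(jωC) = -j/(ω·C) = 0 - j394 Ω
  Z5: Z = 1/(jωC) = -j/(ω·C) = 0 - j29.4 Ω
Step 3 — Bridge requires nodal analysis (the Z5 bridge couples midpoints C and D, so the two paths cannot be reduced to a simple series/parallel combination). Setting node B to ground and injecting 1 A at node A, the 3-node admittance system at A, C, D solves to V_A = Z_AB = 235.9 - j22.28 Ω = 236.9∠-5.4° Ω.
Step 4 — Source phasor: V = 8.01∠82.0° V = 1.115 + j7.932 V.
Step 5 — Ohm's law: I = V / Z_total = (1.115 + j7.932) / (235.9 - j22.28) = 0.001536 + j0.03377 A.
Step 6 — Convert to polar: |I| = 0.03381 A, ∠I = 87.4°.

I = 0.03381∠87.4° A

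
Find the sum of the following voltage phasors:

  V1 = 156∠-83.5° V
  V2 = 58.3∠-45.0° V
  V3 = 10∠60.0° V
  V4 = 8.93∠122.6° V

Step 1 — Convert each phasor to rectangular form:
  V1 = 156·(cos(-83.5°) + j·sin(-83.5°)) = 17.66 - j155 V
  V2 = 58.3·(cos(-45.0°) + j·sin(-45.0°)) = 41.22 - j41.22 V
  V3 = 10·(cos(60.0°) + j·sin(60.0°)) = 5 + j8.66 V
  V4 = 8.93·(cos(122.6°) + j·sin(122.6°)) = -4.811 + j7.523 V
Step 2 — Sum components: V_total = 59.07 - j180 V.
Step 3 — Convert to polar: |V_total| = 189.5 V, ∠V_total = -71.8°.

V_total = 189.5∠-71.8° V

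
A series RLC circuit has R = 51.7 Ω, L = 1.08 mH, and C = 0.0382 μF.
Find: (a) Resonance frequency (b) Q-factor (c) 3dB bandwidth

Step 1 — Resonance: ω₀ = 1/√(LC) = 1/√(0.00108·3.82e-08) = 1.557e+05 rad/s.
Step 2 — f₀ = ω₀/(2π) = 2.478e+04 Hz.
Step 3 — Series Q: Q = ω₀L/R = 1.557e+05·0.00108/51.7 = 3.252.
Step 4 — Bandwidth: Δω = ω₀/Q = 4.787e+04 rad/s; BW = Δω/(2π) = 7619 Hz.

(a) f₀ = 2.478e+04 Hz  (b) Q = 3.252  (c) BW = 7619 Hz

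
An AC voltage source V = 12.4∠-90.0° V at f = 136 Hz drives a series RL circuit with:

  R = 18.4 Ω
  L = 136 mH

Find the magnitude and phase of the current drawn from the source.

Step 1 — Angular frequency: ω = 2π·f = 2π·136 = 854.5 rad/s.
Step 2 — Component impedances:
  R: Z = R = 18.4 Ω
  L: Z = jωL = j·854.5·0.136 = 0 + j116.2 Ω
Step 3 — Series combination: Z_total = R + L = 18.4 + j116.2 Ω = 117.7∠81.0° Ω.
Step 4 — Source phasor: V = 12.4∠-90.0° V = 0 - j12.4 V.
Step 5 — Ohm's law: I = V / Z_total = (0 - j12.4) / (18.4 + j116.2) = -0.1041 - j0.01648 A.
Step 6 — Convert to polar: |I| = 0.1054 A, ∠I = -171.0°.

I = 0.1054∠-171.0° A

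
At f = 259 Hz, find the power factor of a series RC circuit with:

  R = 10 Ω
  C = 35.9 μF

Step 1 — Angular frequency: ω = 2π·f = 2π·259 = 1627 rad/s.
Step 2 — Component impedances:
  R: Z = R = 10 Ω
  C: Z = 1/(jωC) = -j/(ω·C) = 0 - j17.12 Ω
Step 3 — Series combination: Z_total = R + C = 10 - j17.12 Ω = 19.82∠-59.7° Ω.
Step 4 — Power factor: PF = cos(φ) = Re(Z)/|Z| = 10/19.824 = 0.5044.
Step 5 — Type: Im(Z) = -17.12 ⇒ leading (phase φ = -59.7°).

PF = 0.5044 (leading, φ = -59.7°)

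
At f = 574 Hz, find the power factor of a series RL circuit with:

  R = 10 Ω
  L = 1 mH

Step 1 — Angular frequency: ω = 2π·f = 2π·574 = 3607 rad/s.
Step 2 — Component impedances:
  R: Z = R = 10 Ω
  L: Z = jωL = j·3607·0.001 = 0 + j3.607 Ω
Step 3 — Series combination: Z_total = R + L = 10 + j3.607 Ω = 10.63∠19.8° Ω.
Step 4 — Power factor: PF = cos(φ) = Re(Z)/|Z| = 10/10.63 = 0.9407.
Step 5 — Type: Im(Z) = 3.607 ⇒ lagging (phase φ = 19.8°).

PF = 0.9407 (lagging, φ = 19.8°)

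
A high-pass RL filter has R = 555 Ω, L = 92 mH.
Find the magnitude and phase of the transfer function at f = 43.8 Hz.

Step 1 — Angular frequency: ω = 2π·43.8 = 275.2 rad/s.
Step 2 — Transfer function: H(jω) = jωL/(R + jωL).
Step 3 — Numerator jωL = j·25.32; denominator R + jωL = 555 + j25.32.
Step 4 — H = 0.002077 + j0.04552.
Step 5 — Magnitude: |H| = 0.04557 (-26.8 dB); phase: φ = 87.4°.

|H| = 0.04557 (-26.8 dB), φ = 87.4°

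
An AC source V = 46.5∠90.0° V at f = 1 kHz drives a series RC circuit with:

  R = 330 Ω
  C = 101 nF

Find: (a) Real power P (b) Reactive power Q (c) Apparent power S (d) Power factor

Step 1 — Angular frequency: ω = 2π·f = 2π·1000 = 6283 rad/s.
Step 2 — Component impedances:
  R: Z = R = 330 Ω
  C: Z = 1/(jωC) = -j/(ω·C) = 0 - j1576 Ω
Step 3 — Series combination: Z_total = R + C = 330 - j1576 Ω = 1610∠-78.2° Ω.
Step 4 — Source phasor: V = 46.5∠90.0° V = 0 + j46.5 V.
Step 5 — Current: I = V / Z = -0.02827 + j0.00592 A = 0.02888∠168.2° A.
Step 6 — Complex power: S = V·I* = 0.2753 - j1.315 VA.
Step 7 — Real power: P = Re(S) = 0.2753 W.
Step 8 — Reactive power: Q = Im(S) = -1.315 VAR.
Step 9 — Apparent power: |S| = 1.343 VA.
Step 10 — Power factor: PF = P/|S| = 0.205 (leading).

(a) P = 0.2753 W  (b) Q = -1.315 VAR  (c) S = 1.343 VA  (d) PF = 0.205 (leading)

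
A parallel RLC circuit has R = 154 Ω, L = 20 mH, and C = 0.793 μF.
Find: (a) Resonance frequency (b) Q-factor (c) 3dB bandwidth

Step 1 — Resonance: ω₀ = 1/√(LC) = 1/√(0.02·7.93e-07) = 7941 rad/s.
Step 2 — f₀ = ω₀/(2π) = 1264 Hz.
Step 3 — Parallel Q: Q = R/(ω₀L) = 154/(7941·0.02) = 0.9697.
Step 4 — Bandwidth: Δω = ω₀/Q = 8189 rad/s; BW = Δω/(2π) = 1303 Hz.

(a) f₀ = 1264 Hz  (b) Q = 0.9697  (c) BW = 1303 Hz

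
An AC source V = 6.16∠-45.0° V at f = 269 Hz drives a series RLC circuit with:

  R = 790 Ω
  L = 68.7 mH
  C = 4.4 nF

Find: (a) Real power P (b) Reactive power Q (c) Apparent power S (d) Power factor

Step 1 — Angular frequency: ω = 2π·f = 2π·269 = 1690 rad/s.
Step 2 — Component impedances:
  R: Z = R = 790 Ω
  L: Z = jωL = j·1690·0.0687 = 0 + j116.1 Ω
  C: Z = 1/(jωC) = -j/(ω·C) = 0 - j1.345e+05 Ω
Step 3 — Series combination: Z_total = R + L + C = 790 - j1.344e+05 Ω = 1.344e+05∠-89.7° Ω.
Step 4 — Source phasor: V = 6.16∠-45.0° V = 4.356 - j4.356 V.
Step 5 — Current: I = V / Z = 3.261e-05 + j3.223e-05 A = 4.585e-05∠44.7° A.
Step 6 — Complex power: S = V·I* = 1.661e-06 - j0.0002824 VA.
Step 7 — Real power: P = Re(S) = 1.661e-06 W.
Step 8 — Reactive power: Q = Im(S) = -0.0002824 VAR.
Step 9 — Apparent power: |S| = 0.0002824 VA.
Step 10 — Power factor: PF = P/|S| = 0.00588 (leading).

(a) P = 1.661e-06 W  (b) Q = -0.0002824 VAR  (c) S = 0.0002824 VA  (d) PF = 0.00588 (leading)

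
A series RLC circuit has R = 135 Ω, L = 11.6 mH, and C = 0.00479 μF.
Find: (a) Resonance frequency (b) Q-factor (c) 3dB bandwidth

Step 1 — Resonance: ω₀ = 1/√(LC) = 1/√(0.0116·4.79e-09) = 1.342e+05 rad/s.
Step 2 — f₀ = ω₀/(2π) = 2.135e+04 Hz.
Step 3 — Series Q: Q = ω₀L/R = 1.342e+05·0.0116/135 = 11.53.
Step 4 — Bandwidth: Δω = ω₀/Q = 1.164e+04 rad/s; BW = Δω/(2π) = 1852 Hz.

(a) f₀ = 2.135e+04 Hz  (b) Q = 11.53  (c) BW = 1852 Hz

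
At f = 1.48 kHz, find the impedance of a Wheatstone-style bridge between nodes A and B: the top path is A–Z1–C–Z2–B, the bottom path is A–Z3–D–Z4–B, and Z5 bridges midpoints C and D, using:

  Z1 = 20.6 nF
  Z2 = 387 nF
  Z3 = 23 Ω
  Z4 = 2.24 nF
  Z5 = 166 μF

Step 1 — Angular frequency: ω = 2π·f = 2π·1480 = 9299 rad/s.
Step 2 — Component impedances:
  Z1: Z = 1/(jωC) = -j/(ω·C) = 0 - j5220 Ω
  Z2: Z = 1/(jωC) = -j/(ω·C) = 0 - j277.9 Ω
  Z3: Z = R = 23 Ω
  Z4: Z = 1/(jωC) = -j/(ω·C) = 0 - j4.801e+04 Ω
  Z5: Z = 1/(jωC) = -j/(ω·C) = 0 - j0.6478 Ω
Step 3 — Bridge requires nodal analysis (the Z5 bridge couples midpoints C and D, so the two paths cannot be reduced to a simple series/parallel combination). Setting node B to ground and injecting 1 A at node A, the 3-node admittance system at A, C, D solves to V_A = Z_AB = 22.99 - j277 Ω = 278∠-85.3° Ω.

Z = 22.99 - j277 Ω = 278∠-85.3° Ω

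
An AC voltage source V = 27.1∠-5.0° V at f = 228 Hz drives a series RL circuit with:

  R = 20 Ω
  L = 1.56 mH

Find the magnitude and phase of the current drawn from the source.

Step 1 — Angular frequency: ω = 2π·f = 2π·228 = 1433 rad/s.
Step 2 — Component impedances:
  R: Z = R = 20 Ω
  L: Z = jωL = j·1433·0.00156 = 0 + j2.235 Ω
Step 3 — Series combination: Z_total = R + L = 20 + j2.235 Ω = 20.12∠6.4° Ω.
Step 4 — Source phasor: V = 27.1∠-5.0° V = 27 - j2.362 V.
Step 5 — Ohm's law: I = V / Z_total = (27 - j2.362) / (20 + j2.235) = 1.32 - j0.2656 A.
Step 6 — Convert to polar: |I| = 1.347 A, ∠I = -11.4°.

I = 1.347∠-11.4° A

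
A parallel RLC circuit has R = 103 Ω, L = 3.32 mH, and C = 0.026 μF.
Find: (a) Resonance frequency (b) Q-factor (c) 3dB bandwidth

Step 1 — Resonance: ω₀ = 1/√(LC) = 1/√(0.00332·2.6e-08) = 1.076e+05 rad/s.
Step 2 — f₀ = ω₀/(2π) = 1.713e+04 Hz.
Step 3 — Parallel Q: Q = R/(ω₀L) = 103/(1.076e+05·0.00332) = 0.2882.
Step 4 — Bandwidth: Δω = ω₀/Q = 3.734e+05 rad/s; BW = Δω/(2π) = 5.943e+04 Hz.

(a) f₀ = 1.713e+04 Hz  (b) Q = 0.2882  (c) BW = 5.943e+04 Hz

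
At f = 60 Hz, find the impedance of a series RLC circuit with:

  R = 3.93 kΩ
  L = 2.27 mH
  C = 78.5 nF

Step 1 — Angular frequency: ω = 2π·f = 2π·60 = 377 rad/s.
Step 2 — Component impedances:
  R: Z = R = 3930 Ω
  L: Z = jωL = j·377·0.00227 = 0 + j0.8558 Ω
  C: Z = 1/(jωC) = -j/(ω·C) = 0 - j3.379e+04 Ω
Step 3 — Series combination: Z_total = R + L + C = 3930 - j3.379e+04 Ω = 3.402e+04∠-83.4° Ω.

Z = 3930 - j3.379e+04 Ω = 3.402e+04∠-83.4° Ω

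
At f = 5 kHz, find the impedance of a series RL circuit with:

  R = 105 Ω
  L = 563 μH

Step 1 — Angular frequency: ω = 2π·f = 2π·5000 = 3.142e+04 rad/s.
Step 2 — Component impedances:
  R: Z = R = 105 Ω
  L: Z = jωL = j·3.142e+04·0.000563 = 0 + j17.69 Ω
Step 3 — Series combination: Z_total = R + L = 105 + j17.69 Ω = 106.5∠9.6° Ω.

Z = 105 + j17.69 Ω = 106.5∠9.6° Ω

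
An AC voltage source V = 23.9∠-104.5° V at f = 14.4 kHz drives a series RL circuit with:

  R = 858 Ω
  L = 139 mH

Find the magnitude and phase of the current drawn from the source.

Step 1 — Angular frequency: ω = 2π·f = 2π·1.44e+04 = 9.048e+04 rad/s.
Step 2 — Component impedances:
  R: Z = R = 858 Ω
  L: Z = jωL = j·9.048e+04·0.139 = 0 + j1.258e+04 Ω
Step 3 — Series combination: Z_total = R + L = 858 + j1.258e+04 Ω = 1.261e+04∠86.1° Ω.
Step 4 — Source phasor: V = 23.9∠-104.5° V = -5.984 - j23.14 V.
Step 5 — Ohm's law: I = V / Z_total = (-5.984 - j23.14) / (858 + j1.258e+04) = -0.001864 + j0.0003487 A.
Step 6 — Convert to polar: |I| = 0.001896 A, ∠I = 169.4°.

I = 0.001896∠169.4° A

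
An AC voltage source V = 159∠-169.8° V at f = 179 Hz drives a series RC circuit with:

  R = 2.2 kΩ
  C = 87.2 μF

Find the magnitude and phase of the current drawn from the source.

Step 1 — Angular frequency: ω = 2π·f = 2π·179 = 1125 rad/s.
Step 2 — Component impedances:
  R: Z = R = 2200 Ω
  C: Z = 1/(jωC) = -j/(ω·C) = 0 - j10.2 Ω
Step 3 — Series combination: Z_total = R + C = 2200 - j10.2 Ω = 2200∠-0.3° Ω.
Step 4 — Source phasor: V = 159∠-169.8° V = -156.5 - j28.16 V.
Step 5 — Ohm's law: I = V / Z_total = (-156.5 - j28.16) / (2200 - j10.2) = -0.07107 - j0.01313 A.
Step 6 — Convert to polar: |I| = 0.07227 A, ∠I = -169.5°.

I = 0.07227∠-169.5° A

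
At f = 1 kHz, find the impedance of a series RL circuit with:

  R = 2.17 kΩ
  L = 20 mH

Step 1 — Angular frequency: ω = 2π·f = 2π·1000 = 6283 rad/s.
Step 2 — Component impedances:
  R: Z = R = 2170 Ω
  L: Z = jωL = j·6283·0.02 = 0 + j125.7 Ω
Step 3 — Series combination: Z_total = R + L = 2170 + j125.7 Ω = 2174∠3.3° Ω.

Z = 2170 + j125.7 Ω = 2174∠3.3° Ω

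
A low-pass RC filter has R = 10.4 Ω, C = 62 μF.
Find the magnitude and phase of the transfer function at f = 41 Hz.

Step 1 — Angular frequency: ω = 2π·41 = 257.6 rad/s.
Step 2 — Transfer function: H(jω) = 1/(1 + jωRC).
Step 3 — Denominator: 1 + jωRC = 1 + j·257.6·10.4·6.2e-05 = 1 + j0.1661.
Step 4 — H = 0.9731 - j0.1616.
Step 5 — Magnitude: |H| = 0.9865 (-0.1 dB); phase: φ = -9.4°.

|H| = 0.9865 (-0.1 dB), φ = -9.4°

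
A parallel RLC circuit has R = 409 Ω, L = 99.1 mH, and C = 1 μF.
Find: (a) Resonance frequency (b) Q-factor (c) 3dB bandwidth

Step 1 — Resonance: ω₀ = 1/√(LC) = 1/√(0.0991·1e-06) = 3177 rad/s.
Step 2 — f₀ = ω₀/(2π) = 505.6 Hz.
Step 3 — Parallel Q: Q = R/(ω₀L) = 409/(3177·0.0991) = 1.299.
Step 4 — Bandwidth: Δω = ω₀/Q = 2445 rad/s; BW = Δω/(2π) = 389.1 Hz.

(a) f₀ = 505.6 Hz  (b) Q = 1.299  (c) BW = 389.1 Hz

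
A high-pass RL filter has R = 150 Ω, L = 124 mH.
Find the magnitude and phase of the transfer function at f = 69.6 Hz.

Step 1 — Angular frequency: ω = 2π·69.6 = 437.3 rad/s.
Step 2 — Transfer function: H(jω) = jωL/(R + jωL).
Step 3 — Numerator jωL = j·54.23; denominator R + jωL = 150 + j54.23.
Step 4 — H = 0.1156 + j0.3197.
Step 5 — Magnitude: |H| = 0.34 (-9.4 dB); phase: φ = 70.1°.

|H| = 0.34 (-9.4 dB), φ = 70.1°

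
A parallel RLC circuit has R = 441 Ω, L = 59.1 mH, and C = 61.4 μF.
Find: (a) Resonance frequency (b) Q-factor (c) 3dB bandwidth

Step 1 — Resonance: ω₀ = 1/√(LC) = 1/√(0.0591·6.14e-05) = 525 rad/s.
Step 2 — f₀ = ω₀/(2π) = 83.55 Hz.
Step 3 — Parallel Q: Q = R/(ω₀L) = 441/(525·0.0591) = 14.21.
Step 4 — Bandwidth: Δω = ω₀/Q = 36.93 rad/s; BW = Δω/(2π) = 5.878 Hz.

(a) f₀ = 83.55 Hz  (b) Q = 14.21  (c) BW = 5.878 Hz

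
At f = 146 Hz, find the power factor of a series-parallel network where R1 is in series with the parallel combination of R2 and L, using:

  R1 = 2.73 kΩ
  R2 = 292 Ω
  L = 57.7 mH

Step 1 — Angular frequency: ω = 2π·f = 2π·146 = 917.3 rad/s.
Step 2 — Component impedances:
  R1: Z = R = 2730 Ω
  R2: Z = R = 292 Ω
  L: Z = jωL = j·917.3·0.0577 = 0 + j52.93 Ω
Step 3 — Parallel branch: R2 || L = 1/(1/R2 + 1/L) = 9.29 + j51.25 Ω.
Step 4 — Series with R1: Z_total = R1 + (R2 || L) = 2739 + j51.25 Ω = 2740∠1.1° Ω.
Step 5 — Power factor: PF = cos(φ) = Re(Z)/|Z| = 2739.3/2739.8 = 0.9998.
Step 6 — Type: Im(Z) = 51.25 ⇒ lagging (phase φ = 1.1°).

PF = 0.9998 (lagging, φ = 1.1°)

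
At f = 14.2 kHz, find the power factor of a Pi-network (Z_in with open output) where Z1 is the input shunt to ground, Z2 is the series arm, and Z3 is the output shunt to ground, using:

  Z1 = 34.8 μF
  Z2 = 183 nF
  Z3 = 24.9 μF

Step 1 — Angular frequency: ω = 2π·f = 2π·1.42e+04 = 8.922e+04 rad/s.
Step 2 — Component impedances:
  Z1: Z = 1/(jωC) = -j/(ω·C) = 0 - j0.3221 Ω
  Z2: Z = 1/(jωC) = -j/(ω·C) = 0 - j61.25 Ω
  Z3: Z = 1/(jωC) = -j/(ω·C) = 0 - j0.4501 Ω
Step 3 — With open output, the series arm Z2 and the output shunt Z3 appear in series to ground: Z2 + Z3 = 0 - j61.7 Ω.
Step 4 — Parallel with input shunt Z1: Z_in = Z1 || (Z2 + Z3) = 0 - j0.3204 Ω = 0.3204∠-90.0° Ω.
Step 5 — Power factor: PF = cos(φ) = Re(Z)/|Z| = 0/0.3204 = 0.
Step 6 — Type: Im(Z) = -0.3204 ⇒ leading (phase φ = -90.0°).

PF = 0 (leading, φ = -90.0°)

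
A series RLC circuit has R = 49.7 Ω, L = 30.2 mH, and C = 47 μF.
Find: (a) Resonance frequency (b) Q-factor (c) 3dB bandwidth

Step 1 — Resonance condition Im(Z)=0 gives ω₀ = 1/√(LC).
Step 2 — ω₀ = 1/√(0.0302·4.7e-05) = 839.4 rad/s.
Step 3 — f₀ = ω₀/(2π) = 133.6 Hz.
Step 4 — Series Q: Q = ω₀L/R = 839.4·0.0302/49.7 = 0.51.
Step 5 — 3dB bandwidth: Δω = ω₀/Q = 1646 rad/s; BW = Δω/(2π) = 261.9 Hz.

(a) f₀ = 133.6 Hz  (b) Q = 0.51  (c) BW = 261.9 Hz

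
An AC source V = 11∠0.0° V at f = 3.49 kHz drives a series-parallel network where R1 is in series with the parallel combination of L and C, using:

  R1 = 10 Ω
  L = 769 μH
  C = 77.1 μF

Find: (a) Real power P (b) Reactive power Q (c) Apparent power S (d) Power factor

Step 1 — Angular frequency: ω = 2π·f = 2π·3490 = 2.193e+04 rad/s.
Step 2 — Component impedances:
  R1: Z = R = 10 Ω
  L: Z = jωL = j·2.193e+04·0.000769 = 0 + j16.86 Ω
  C: Z = 1/(jωC) = -j/(ω·C) = 0 - j0.5915 Ω
Step 3 — Parallel branch: L || C = 1/(1/L + 1/C) = 0 - j0.613 Ω.
Step 4 — Series with R1: Z_total = R1 + (L || C) = 10 - j0.613 Ω = 10.02∠-3.5° Ω.
Step 5 — Source phasor: V = 11∠0.0° V = 11 V.
Step 6 — Current: I = V / Z = 1.096 + j0.06718 A = 1.098∠3.5° A.
Step 7 — Complex power: S = V·I* = 12.05 - j0.7389 VA.
Step 8 — Real power: P = Re(S) = 12.05 W.
Step 9 — Reactive power: Q = Im(S) = -0.7389 VAR.
Step 10 — Apparent power: |S| = 12.08 VA.
Step 11 — Power factor: PF = P/|S| = 0.9981 (leading).

(a) P = 12.05 W  (b) Q = -0.7389 VAR  (c) S = 12.08 VA  (d) PF = 0.9981 (leading)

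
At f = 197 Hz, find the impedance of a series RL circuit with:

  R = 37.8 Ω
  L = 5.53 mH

Step 1 — Angular frequency: ω = 2π·f = 2π·197 = 1238 rad/s.
Step 2 — Component impedances:
  R: Z = R = 37.8 Ω
  L: Z = jωL = j·1238·0.00553 = 0 + j6.845 Ω
Step 3 — Series combination: Z_total = R + L = 37.8 + j6.845 Ω = 38.41∠10.3° Ω.

Z = 37.8 + j6.845 Ω = 38.41∠10.3° Ω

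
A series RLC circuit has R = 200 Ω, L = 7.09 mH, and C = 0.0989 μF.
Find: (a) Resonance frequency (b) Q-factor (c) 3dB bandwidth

Step 1 — Resonance condition Im(Z)=0 gives ω₀ = 1/√(LC).
Step 2 — ω₀ = 1/√(0.00709·9.89e-08) = 3.776e+04 rad/s.
Step 3 — f₀ = ω₀/(2π) = 6010 Hz.
Step 4 — Series Q: Q = ω₀L/R = 3.776e+04·0.00709/200 = 1.339.
Step 5 — 3dB bandwidth: Δω = ω₀/Q = 2.821e+04 rad/s; BW = Δω/(2π) = 4490 Hz.

(a) f₀ = 6010 Hz  (b) Q = 1.339  (c) BW = 4490 Hz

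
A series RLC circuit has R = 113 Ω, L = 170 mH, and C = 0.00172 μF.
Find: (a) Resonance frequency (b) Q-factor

Step 1 — Resonance condition Im(Z)=0 gives ω₀ = 1/√(LC).
Step 2 — ω₀ = 1/√(0.17·1.72e-09) = 5.848e+04 rad/s.
Step 3 — f₀ = ω₀/(2π) = 9307 Hz.
Step 4 — Series Q: Q = ω₀L/R = 5.848e+04·0.17/113 = 87.98.

(a) f₀ = 9307 Hz  (b) Q = 87.98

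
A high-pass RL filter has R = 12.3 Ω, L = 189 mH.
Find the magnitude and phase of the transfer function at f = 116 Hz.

Step 1 — Angular frequency: ω = 2π·116 = 728.8 rad/s.
Step 2 — Transfer function: H(jω) = jωL/(R + jωL).
Step 3 — Numerator jωL = j·137.8; denominator R + jωL = 12.3 + j137.8.
Step 4 — H = 0.9921 + j0.08858.
Step 5 — Magnitude: |H| = 0.996 (-0.0 dB); phase: φ = 5.1°.

|H| = 0.996 (-0.0 dB), φ = 5.1°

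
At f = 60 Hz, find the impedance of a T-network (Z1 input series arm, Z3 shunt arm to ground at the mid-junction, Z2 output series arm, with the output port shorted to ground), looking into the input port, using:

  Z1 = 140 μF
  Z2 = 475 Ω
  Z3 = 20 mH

Step 1 — Angular frequency: ω = 2π·f = 2π·60 = 377 rad/s.
Step 2 — Component impedances:
  Z1: Z = 1/(jωC) = -j/(ω·C) = 0 - j18.95 Ω
  Z2: Z = R = 475 Ω
  Z3: Z = jωL = j·377·0.02 = 0 + j7.54 Ω
Step 3 — With the output port shorted to ground, the output series arm Z2 runs from the junction to ground; the shunt arm Z3 also runs from the junction to ground. They appear in parallel: Z3 || Z2 = 0.1197 + j7.538 Ω.
Step 4 — Series with input arm Z1: Z_in = Z1 + (Z3 || Z2) = 0.1197 - j11.41 Ω = 11.41∠-89.4° Ω.

Z = 0.1197 - j11.41 Ω = 11.41∠-89.4° Ω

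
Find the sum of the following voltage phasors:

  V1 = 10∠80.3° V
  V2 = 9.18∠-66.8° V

Step 1 — Convert each phasor to rectangular form:
  V1 = 10·(cos(80.3°) + j·sin(80.3°)) = 1.685 + j9.857 V
  V2 = 9.18·(cos(-66.8°) + j·sin(-66.8°)) = 3.616 - j8.438 V
Step 2 — Sum components: V_total = 5.301 + j1.419 V.
Step 3 — Convert to polar: |V_total| = 5.488 V, ∠V_total = 15.0°.

V_total = 5.488∠15.0° V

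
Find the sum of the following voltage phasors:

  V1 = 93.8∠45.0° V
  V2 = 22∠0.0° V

Step 1 — Convert each phasor to rectangular form:
  V1 = 93.8·(cos(45.0°) + j·sin(45.0°)) = 66.33 + j66.33 V
  V2 = 22·(cos(0.0°) + j·sin(0.0°)) = 22 V
Step 2 — Sum components: V_total = 88.33 + j66.33 V.
Step 3 — Convert to polar: |V_total| = 110.5 V, ∠V_total = 36.9°.

V_total = 110.5∠36.9° V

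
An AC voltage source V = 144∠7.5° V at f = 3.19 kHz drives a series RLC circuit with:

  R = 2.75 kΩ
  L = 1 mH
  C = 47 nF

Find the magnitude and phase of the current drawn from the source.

Step 1 — Angular frequency: ω = 2π·f = 2π·3190 = 2.004e+04 rad/s.
Step 2 — Component impedances:
  R: Z = R = 2750 Ω
  L: Z = jωL = j·2.004e+04·0.001 = 0 + j20.04 Ω
  C: Z = 1/(jωC) = -j/(ω·C) = 0 - j1062 Ω
Step 3 — Series combination: Z_total = R + L + C = 2750 - j1041 Ω = 2941∠-20.7° Ω.
Step 4 — Source phasor: V = 144∠7.5° V = 142.8 + j18.8 V.
Step 5 — Ohm's law: I = V / Z_total = (142.8 + j18.8) / (2750 - j1041) = 0.04314 + j0.02317 A.
Step 6 — Convert to polar: |I| = 0.04897 A, ∠I = 28.2°.

I = 0.04897∠28.2° A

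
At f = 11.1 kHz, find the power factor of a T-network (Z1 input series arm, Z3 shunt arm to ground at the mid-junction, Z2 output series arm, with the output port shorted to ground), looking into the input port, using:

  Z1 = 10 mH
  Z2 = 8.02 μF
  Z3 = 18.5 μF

Step 1 — Angular frequency: ω = 2π·f = 2π·1.11e+04 = 6.974e+04 rad/s.
Step 2 — Component impedances:
  Z1: Z = jωL = j·6.974e+04·0.01 = 0 + j697.4 Ω
  Z2: Z = 1/(jωC) = -j/(ω·C) = 0 - j1.788 Ω
  Z3: Z = 1/(jωC) = -j/(ω·C) = 0 - j0.775 Ω
Step 3 — With the output port shorted to ground, the output series arm Z2 runs from the junction to ground; the shunt arm Z3 also runs from the junction to ground. They appear in parallel: Z3 || Z2 = 0 - j0.5407 Ω.
Step 4 — Series with input arm Z1: Z_in = Z1 + (Z3 || Z2) = 0 + j696.9 Ω = 696.9∠90.0° Ω.
Step 5 — Power factor: PF = cos(φ) = Re(Z)/|Z| = 0/696.9 = 0.
Step 6 — Type: Im(Z) = 696.9 ⇒ lagging (phase φ = 90.0°).

PF = 0 (lagging, φ = 90.0°)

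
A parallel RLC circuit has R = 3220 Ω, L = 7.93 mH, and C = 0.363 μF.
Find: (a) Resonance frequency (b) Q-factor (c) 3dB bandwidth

Step 1 — Resonance: ω₀ = 1/√(LC) = 1/√(0.00793·3.63e-07) = 1.864e+04 rad/s.
Step 2 — f₀ = ω₀/(2π) = 2966 Hz.
Step 3 — Parallel Q: Q = R/(ω₀L) = 3220/(1.864e+04·0.00793) = 21.79.
Step 4 — Bandwidth: Δω = ω₀/Q = 855.5 rad/s; BW = Δω/(2π) = 136.2 Hz.

(a) f₀ = 2966 Hz  (b) Q = 21.79  (c) BW = 136.2 Hz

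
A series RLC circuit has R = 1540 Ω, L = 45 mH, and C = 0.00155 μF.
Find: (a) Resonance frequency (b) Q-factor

Step 1 — Resonance condition Im(Z)=0 gives ω₀ = 1/√(LC).
Step 2 — ω₀ = 1/√(0.045·1.55e-09) = 1.197e+05 rad/s.
Step 3 — f₀ = ω₀/(2π) = 1.906e+04 Hz.
Step 4 — Series Q: Q = ω₀L/R = 1.197e+05·0.045/1540 = 3.499.

(a) f₀ = 1.906e+04 Hz  (b) Q = 3.499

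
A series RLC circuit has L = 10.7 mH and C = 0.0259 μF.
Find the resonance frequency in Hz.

Step 1 — Resonance condition Im(Z)=0 gives ω₀ = 1/√(LC).
Step 2 — ω₀ = 1/√(0.0107·2.59e-08) = 6.007e+04 rad/s.
Step 3 — f₀ = ω₀/(2π) = 9560 Hz.

f₀ = 9560 Hz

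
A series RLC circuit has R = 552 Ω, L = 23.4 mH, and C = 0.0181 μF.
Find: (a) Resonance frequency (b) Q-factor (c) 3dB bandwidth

Step 1 — Resonance: ω₀ = 1/√(LC) = 1/√(0.0234·1.81e-08) = 4.859e+04 rad/s.
Step 2 — f₀ = ω₀/(2π) = 7733 Hz.
Step 3 — Series Q: Q = ω₀L/R = 4.859e+04·0.0234/552 = 2.06.
Step 4 — Bandwidth: Δω = ω₀/Q = 2.359e+04 rad/s; BW = Δω/(2π) = 3754 Hz.

(a) f₀ = 7733 Hz  (b) Q = 2.06  (c) BW = 3754 Hz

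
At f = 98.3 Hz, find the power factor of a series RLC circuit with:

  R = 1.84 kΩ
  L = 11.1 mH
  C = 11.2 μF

Step 1 — Angular frequency: ω = 2π·f = 2π·98.3 = 617.6 rad/s.
Step 2 — Component impedances:
  R: Z = R = 1840 Ω
  L: Z = jωL = j·617.6·0.0111 = 0 + j6.856 Ω
  C: Z = 1/(jωC) = -j/(ω·C) = 0 - j144.6 Ω
Step 3 — Series combination: Z_total = R + L + C = 1840 - j137.7 Ω = 1845∠-4.3° Ω.
Step 4 — Power factor: PF = cos(φ) = Re(Z)/|Z| = 1840/1845.1 = 0.9972.
Step 5 — Type: Im(Z) = -137.7 ⇒ leading (phase φ = -4.3°).

PF = 0.9972 (leading, φ = -4.3°)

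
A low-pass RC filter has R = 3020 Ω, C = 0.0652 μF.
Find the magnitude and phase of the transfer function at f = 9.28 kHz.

Step 1 — Angular frequency: ω = 2π·9280 = 5.831e+04 rad/s.
Step 2 — Transfer function: H(jω) = 1/(1 + jωRC).
Step 3 — Denominator: 1 + jωRC = 1 + j·5.831e+04·3020·6.52e-08 = 1 + j11.48.
Step 4 — H = 0.007529 - j0.08644.
Step 5 — Magnitude: |H| = 0.08677 (-21.2 dB); phase: φ = -85.0°.

|H| = 0.08677 (-21.2 dB), φ = -85.0°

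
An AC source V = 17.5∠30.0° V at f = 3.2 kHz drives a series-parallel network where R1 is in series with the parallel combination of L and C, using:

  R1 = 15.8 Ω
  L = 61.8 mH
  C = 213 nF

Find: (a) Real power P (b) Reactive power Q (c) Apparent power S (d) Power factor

Step 1 — Angular frequency: ω = 2π·f = 2π·3200 = 2.011e+04 rad/s.
Step 2 — Component impedances:
  R1: Z = R = 15.8 Ω
  L: Z = jωL = j·2.011e+04·0.0618 = 0 + j1243 Ω
  C: Z = 1/(jωC) = -j/(ω·C) = 0 - j233.5 Ω
Step 3 — Parallel branch: L || C = 1/(1/L + 1/C) = 0 - j287.5 Ω.
Step 4 — Series with R1: Z_total = R1 + (L || C) = 15.8 - j287.5 Ω = 288∠-86.9° Ω.
Step 5 — Source phasor: V = 17.5∠30.0° V = 15.16 + j8.75 V.
Step 6 — Current: I = V / Z = -0.02745 + j0.05422 A = 0.06077∠116.9° A.
Step 7 — Complex power: S = V·I* = 0.05835 - j1.062 VA.
Step 8 — Real power: P = Re(S) = 0.05835 W.
Step 9 — Reactive power: Q = Im(S) = -1.062 VAR.
Step 10 — Apparent power: |S| = 1.063 VA.
Step 11 — Power factor: PF = P/|S| = 0.05487 (leading).

(a) P = 0.05835 W  (b) Q = -1.062 VAR  (c) S = 1.063 VA  (d) PF = 0.05487 (leading)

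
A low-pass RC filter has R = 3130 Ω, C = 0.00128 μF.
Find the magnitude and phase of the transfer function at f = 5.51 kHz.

Step 1 — Angular frequency: ω = 2π·5510 = 3.462e+04 rad/s.
Step 2 — Transfer function: H(jω) = 1/(1 + jωRC).
Step 3 — Denominator: 1 + jωRC = 1 + j·3.462e+04·3130·1.28e-09 = 1 + j0.1387.
Step 4 — H = 0.9811 - j0.1361.
Step 5 — Magnitude: |H| = 0.9905 (-0.1 dB); phase: φ = -7.9°.

|H| = 0.9905 (-0.1 dB), φ = -7.9°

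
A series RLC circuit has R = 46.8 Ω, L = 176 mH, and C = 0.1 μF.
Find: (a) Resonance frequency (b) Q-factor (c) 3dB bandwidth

Step 1 — Resonance: ω₀ = 1/√(LC) = 1/√(0.176·1e-07) = 7538 rad/s.
Step 2 — f₀ = ω₀/(2π) = 1200 Hz.
Step 3 — Series Q: Q = ω₀L/R = 7538·0.176/46.8 = 28.35.
Step 4 — Bandwidth: Δω = ω₀/Q = 265.9 rad/s; BW = Δω/(2π) = 42.32 Hz.

(a) f₀ = 1200 Hz  (b) Q = 28.35  (c) BW = 42.32 Hz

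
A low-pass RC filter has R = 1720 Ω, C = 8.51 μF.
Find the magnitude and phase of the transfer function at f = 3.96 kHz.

Step 1 — Angular frequency: ω = 2π·3960 = 2.488e+04 rad/s.
Step 2 — Transfer function: H(jω) = 1/(1 + jωRC).
Step 3 — Denominator: 1 + jωRC = 1 + j·2.488e+04·1720·8.51e-06 = 1 + j364.2.
Step 4 — H = 7.539e-06 - j0.002746.
Step 5 — Magnitude: |H| = 0.002746 (-51.2 dB); phase: φ = -89.8°.

|H| = 0.002746 (-51.2 dB), φ = -89.8°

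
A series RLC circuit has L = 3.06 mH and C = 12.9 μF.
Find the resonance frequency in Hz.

Step 1 — Resonance condition Im(Z)=0 gives ω₀ = 1/√(LC).
Step 2 — ω₀ = 1/√(0.00306·1.29e-05) = 5033 rad/s.
Step 3 — f₀ = ω₀/(2π) = 801.1 Hz.

f₀ = 801.1 Hz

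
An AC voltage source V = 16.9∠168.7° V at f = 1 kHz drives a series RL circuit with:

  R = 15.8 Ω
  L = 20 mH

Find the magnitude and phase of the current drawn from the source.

Step 1 — Angular frequency: ω = 2π·f = 2π·1000 = 6283 rad/s.
Step 2 — Component impedances:
  R: Z = R = 15.8 Ω
  L: Z = jωL = j·6283·0.02 = 0 + j125.7 Ω
Step 3 — Series combination: Z_total = R + L = 15.8 + j125.7 Ω = 126.7∠82.8° Ω.
Step 4 — Source phasor: V = 16.9∠168.7° V = -16.57 + j3.311 V.
Step 5 — Ohm's law: I = V / Z_total = (-16.57 + j3.311) / (15.8 + j125.7) = 0.009618 + j0.1331 A.
Step 6 — Convert to polar: |I| = 0.1334 A, ∠I = 85.9°.

I = 0.1334∠85.9° A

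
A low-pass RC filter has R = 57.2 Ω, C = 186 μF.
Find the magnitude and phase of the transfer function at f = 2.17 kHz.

Step 1 — Angular frequency: ω = 2π·2170 = 1.363e+04 rad/s.
Step 2 — Transfer function: H(jω) = 1/(1 + jωRC).
Step 3 — Denominator: 1 + jωRC = 1 + j·1.363e+04·57.2·0.000186 = 1 + j145.1.
Step 4 — H = 4.752e-05 - j0.006893.
Step 5 — Magnitude: |H| = 0.006894 (-43.2 dB); phase: φ = -89.6°.

|H| = 0.006894 (-43.2 dB), φ = -89.6°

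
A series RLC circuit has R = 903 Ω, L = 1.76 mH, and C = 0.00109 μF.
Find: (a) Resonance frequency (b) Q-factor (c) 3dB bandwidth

Step 1 — Resonance: ω₀ = 1/√(LC) = 1/√(0.00176·1.09e-09) = 7.22e+05 rad/s.
Step 2 — f₀ = ω₀/(2π) = 1.149e+05 Hz.
Step 3 — Series Q: Q = ω₀L/R = 7.22e+05·0.00176/903 = 1.407.
Step 4 — Bandwidth: Δω = ω₀/Q = 5.131e+05 rad/s; BW = Δω/(2π) = 8.166e+04 Hz.

(a) f₀ = 1.149e+05 Hz  (b) Q = 1.407  (c) BW = 8.166e+04 Hz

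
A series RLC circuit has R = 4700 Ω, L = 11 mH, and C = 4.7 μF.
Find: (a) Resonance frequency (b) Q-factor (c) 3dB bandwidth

Step 1 — Resonance condition Im(Z)=0 gives ω₀ = 1/√(LC).
Step 2 — ω₀ = 1/√(0.011·4.7e-06) = 4398 rad/s.
Step 3 — f₀ = ω₀/(2π) = 700 Hz.
Step 4 — Series Q: Q = ω₀L/R = 4398·0.011/4700 = 0.01029.
Step 5 — 3dB bandwidth: Δω = ω₀/Q = 4.273e+05 rad/s; BW = Δω/(2π) = 6.8e+04 Hz.

(a) f₀ = 700 Hz  (b) Q = 0.01029  (c) BW = 6.8e+04 Hz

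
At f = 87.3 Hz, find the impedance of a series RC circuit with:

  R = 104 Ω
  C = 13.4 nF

Step 1 — Angular frequency: ω = 2π·f = 2π·87.3 = 548.5 rad/s.
Step 2 — Component impedances:
  R: Z = R = 104 Ω
  C: Z = 1/(jωC) = -j/(ω·C) = 0 - j1.361e+05 Ω
Step 3 — Series combination: Z_total = R + C = 104 - j1.361e+05 Ω = 1.361e+05∠-90.0° Ω.

Z = 104 - j1.361e+05 Ω = 1.361e+05∠-90.0° Ω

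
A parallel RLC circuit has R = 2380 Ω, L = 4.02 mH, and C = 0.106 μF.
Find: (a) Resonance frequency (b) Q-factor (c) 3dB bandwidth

Step 1 — Resonance: ω₀ = 1/√(LC) = 1/√(0.00402·1.06e-07) = 4.844e+04 rad/s.
Step 2 — f₀ = ω₀/(2π) = 7710 Hz.
Step 3 — Parallel Q: Q = R/(ω₀L) = 2380/(4.844e+04·0.00402) = 12.22.
Step 4 — Bandwidth: Δω = ω₀/Q = 3964 rad/s; BW = Δω/(2π) = 630.9 Hz.

(a) f₀ = 7710 Hz  (b) Q = 12.22  (c) BW = 630.9 Hz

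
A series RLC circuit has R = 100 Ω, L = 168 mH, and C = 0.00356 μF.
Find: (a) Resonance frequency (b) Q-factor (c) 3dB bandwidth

Step 1 — Resonance condition Im(Z)=0 gives ω₀ = 1/√(LC).
Step 2 — ω₀ = 1/√(0.168·3.56e-09) = 4.089e+04 rad/s.
Step 3 — f₀ = ω₀/(2π) = 6508 Hz.
Step 4 — Series Q: Q = ω₀L/R = 4.089e+04·0.168/100 = 68.7.
Step 5 — 3dB bandwidth: Δω = ω₀/Q = 595.2 rad/s; BW = Δω/(2π) = 94.74 Hz.

(a) f₀ = 6508 Hz  (b) Q = 68.7  (c) BW = 94.74 Hz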